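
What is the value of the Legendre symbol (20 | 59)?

Euler's criterion: (20/59) ≡ 20^29 (mod 59).
20^2 ≡ 46 (mod 59)
20^4 ≡ 51 (mod 59)
20^8 ≡ 5 (mod 59)
20^16 ≡ 25 (mod 59)
20^29 = 20^(16+8+4+1) ≡ 1 (mod 59).
Result is 1, so (20/59) = 1.

1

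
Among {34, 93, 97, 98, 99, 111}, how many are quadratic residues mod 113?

(34/113) = -1 → non-residue.
(93/113) = -1 → non-residue.
(97/113) = +1 → QR.
(98/113) = +1 → QR.
(99/113) = +1 → QR.
(111/113) = +1 → QR.
Total quadratic residues among the 6: 4.

4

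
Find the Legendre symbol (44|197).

Pull out 2^2: since 197 ≡ 5 (mod 8), (2/197) = -1, so (2/197)^2 = +1.
Reciprocity: 11 ≡ 3 and 197 ≡ 1 (mod 4), so (11/197) = +(197/11).
Reduce top mod 11: now compute (10/11).
Pull out 2: since 11 ≡ 3 (mod 8), (2/11) = -1.
Reciprocity: 5 ≡ 1 and 11 ≡ 3 (mod 4), so (5/11) = +(11/5).
Reduce top mod 5: now compute (1/5).
Reached (1/5) = 1. Collecting the sign flips along the way, the symbol is -1.

-1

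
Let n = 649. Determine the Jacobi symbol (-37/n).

-1

First reduce: -37 ≡ 612 (mod 649).
Pull out 2^2: since 649 ≡ 1 (mod 8), (2/649) = +1, so (2/649)^2 = +1.
Reciprocity: 153 ≡ 1 and 649 ≡ 1 (mod 4), so (153/649) = +(649/153).
Reduce top mod 153: now compute (37/153).
Reciprocity: 37 ≡ 1 and 153 ≡ 1 (mod 4), so (37/153) = +(153/37).
Reduce top mod 37: now compute (5/37).
Reciprocity: 5 ≡ 1 and 37 ≡ 1 (mod 4), so (5/37) = +(37/5).
Reduce top mod 5: now compute (2/5).
Pull out 2: since 5 ≡ 5 (mod 8), (2/5) = -1.
Reached (1/5) = 1. Collecting the sign flips along the way, the symbol is -1.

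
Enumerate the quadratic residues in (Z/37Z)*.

1 3 4 7 9 10 11 12 16 21 25 26 27 28 30 33 34 36

Square k = 1,…,18 (k and 37−k give the same square):
1²=1, 2²=4, 3²=9, 4²=16, 5²=25, 6²=36, 7²≡12, 8²≡27, 9²≡7, 10²≡26, 11²≡10, 12²≡33, 13²≡21, 14²≡11, 15²≡3, 16²≡34, 17²≡30, 18²≡28 (mod 37).
So the quadratic residues mod 37 are {1, 3, 4, 7, 9, 10, 11, 12, 16, 21, 25, 26, 27, 28, 30, 33, 34, 36}.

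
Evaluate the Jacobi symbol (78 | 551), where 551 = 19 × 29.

Pull out 2: since 551 ≡ 7 (mod 8), (2/551) = +1.
Reciprocity: 39 ≡ 3 and 551 ≡ 3 (mod 4), so (39/551) = −(551/39).
Reduce top mod 39: now compute (5/39).
Reciprocity: 5 ≡ 1 and 39 ≡ 3 (mod 4), so (5/39) = +(39/5).
Reduce top mod 5: now compute (4/5).
Pull out 2^2: since 5 ≡ 5 (mod 8), (2/5) = -1, so (2/5)^2 = +1.
Reached (1/5) = 1. Collecting the sign flips along the way, the symbol is -1.

-1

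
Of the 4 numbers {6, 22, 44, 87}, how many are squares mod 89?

(6/89) = -1 → non-residue.
(22/89) = +1 → QR.
(44/89) = +1 → QR.
(87/89) = +1 → QR.
Total quadratic residues among the 4: 3.

3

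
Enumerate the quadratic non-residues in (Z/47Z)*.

Square k = 1,…,23 (k and 47−k give the same square):
1²=1, 2²=4, 3²=9, 4²=16, 5²=25, 6²=36, 7²≡2, 8²≡17, 9²≡34, 10²≡6, 11²≡27, 12²≡3, 13²≡28, 14²≡8, 15²≡37, 16²≡21, 17²≡7, 18²≡42, 19²≡32, 20²≡24, 21²≡18, 22²≡14, 23²≡12 (mod 47).
The residues are {1, 2, 3, 4, 6, 7, 8, 9, 12, 14, 16, 17, 18, 21, 24, 25, 27, 28, 32, 34, 36, 37, 42}; the non-residues are the remaining 23 nonzero classes.

5, 10, 11, 13, 15, 19, 20, 22, 23, 26, 29, 30, 31, 33, 35, 38, 39, 40, 41, 43, 44, 45, 46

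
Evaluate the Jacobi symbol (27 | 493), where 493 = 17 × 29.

Reciprocity: 27 ≡ 3 and 493 ≡ 1 (mod 4), so (27/493) = +(493/27).
Reduce top mod 27: now compute (7/27).
Reciprocity: 7 ≡ 3 and 27 ≡ 3 (mod 4), so (7/27) = −(27/7).
Reduce top mod 7: now compute (6/7).
Pull out 2: since 7 ≡ 7 (mod 8), (2/7) = +1.
Reciprocity: 3 ≡ 3 and 7 ≡ 3 (mod 4), so (3/7) = −(7/3).
Reduce top mod 3: now compute (1/3).
Reached (1/3) = 1. Collecting the sign flips along the way, the symbol is +1.

1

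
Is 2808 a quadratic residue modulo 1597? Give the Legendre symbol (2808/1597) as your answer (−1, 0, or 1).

First reduce: 2808 ≡ 1211 (mod 1597).
Reciprocity: 1211 ≡ 3 and 1597 ≡ 1 (mod 4), so (1211/1597) = +(1597/1211).
Reduce top mod 1211: now compute (386/1211).
Pull out 2: since 1211 ≡ 3 (mod 8), (2/1211) = -1.
Reciprocity: 193 ≡ 1 and 1211 ≡ 3 (mod 4), so (193/1211) = +(1211/193).
Reduce top mod 193: now compute (53/193).
Reciprocity: 53 ≡ 1 and 193 ≡ 1 (mod 4), so (53/193) = +(193/53).
Reduce top mod 53: now compute (34/53).
Pull out 2: since 53 ≡ 5 (mod 8), (2/53) = -1.
Reciprocity: 17 ≡ 1 and 53 ≡ 1 (mod 4), so (17/53) = +(53/17).
Reduce top mod 17: now compute (2/17).
Pull out 2: since 17 ≡ 1 (mod 8), (2/17) = +1.
Reached (1/17) = 1. Collecting the sign flips along the way, the symbol is +1.

1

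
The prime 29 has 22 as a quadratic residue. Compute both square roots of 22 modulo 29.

14, 15

29 ≡ 1 (mod 4), so we find a root by search.
Trying successive values, 14² = 196 ≡ 22 (mod 29). The other root is 29 − 14 = 15.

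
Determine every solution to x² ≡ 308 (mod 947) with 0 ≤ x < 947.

Since 947 ≡ 3 (mod 4), a square root of 308 is 308^((947+1)/4) = 308^237 mod 947.
Repeated squaring: 308^2≡164, 308^4≡380, 308^8≡456, 308^16≡543, 308^32≡332, 308^64≡372, 308^128≡122 (mod 947).
308^237 = 308^(128+64+32+8+4+1) ≡ 64 (mod 947).
Check: 64² = 4096 ≡ 308 (mod 947). The two roots are 64 and 883.

64, 883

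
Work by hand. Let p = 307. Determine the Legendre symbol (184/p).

1

Pull out 2^3: since 307 ≡ 3 (mod 8), (2/307) = -1, so (2/307)^3 = -1.
Reciprocity: 23 ≡ 3 and 307 ≡ 3 (mod 4), so (23/307) = −(307/23).
Reduce top mod 23: now compute (8/23).
Pull out 2^3: since 23 ≡ 7 (mod 8), (2/23) = +1, so (2/23)^3 = +1.
Reached (1/23) = 1. Collecting the sign flips along the way, the symbol is +1.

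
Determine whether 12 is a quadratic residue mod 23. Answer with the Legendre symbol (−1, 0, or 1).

1

Euler's criterion: (12/23) ≡ 12^11 (mod 23).
12^2 ≡ 6 (mod 23)
12^4 ≡ 13 (mod 23)
12^8 ≡ 8 (mod 23)
12^11 = 12^(8+2+1) ≡ 1 (mod 23).
Result is 1, so (12/23) = 1.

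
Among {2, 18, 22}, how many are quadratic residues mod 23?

(2/23) = +1 → QR.
(18/23) = +1 → QR.
(22/23) = -1 → non-residue.
Total quadratic residues among the 3: 2.

2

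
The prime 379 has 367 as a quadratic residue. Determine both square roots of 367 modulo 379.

Since 379 ≡ 3 (mod 4), a square root of 367 is 367^((379+1)/4) = 367^95 mod 379.
Repeated squaring: 367^2≡144, 367^4≡270, 367^8≡132, 367^16≡369, 367^32≡100, 367^64≡146 (mod 379).
367^95 = 367^(64+16+8+4+2+1) ≡ 173 (mod 379).
Check: 173² = 29929 ≡ 367 (mod 379). The two roots are 173 and 206.

173, 206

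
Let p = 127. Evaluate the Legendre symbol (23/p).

-1

Reciprocity: 23 ≡ 3 and 127 ≡ 3 (mod 4), so (23/127) = −(127/23).
Reduce top mod 23: now compute (12/23).
Pull out 2^2: since 23 ≡ 7 (mod 8), (2/23) = +1, so (2/23)^2 = +1.
Reciprocity: 3 ≡ 3 and 23 ≡ 3 (mod 4), so (3/23) = −(23/3).
Reduce top mod 3: now compute (2/3).
Pull out 2: since 3 ≡ 3 (mod 8), (2/3) = -1.
Reached (1/3) = 1. Collecting the sign flips along the way, the symbol is -1.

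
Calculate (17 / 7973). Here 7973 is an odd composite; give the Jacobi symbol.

Reciprocity: 17 ≡ 1 and 7973 ≡ 1 (mod 4), so (17/7973) = +(7973/17).
Reduce top mod 17: now compute (0/17).
Top reduces to 0: gcd > 1, so the symbol is 0.

0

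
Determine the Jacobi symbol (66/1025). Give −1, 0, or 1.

Pull out 2: since 1025 ≡ 1 (mod 8), (2/1025) = +1.
Reciprocity: 33 ≡ 1 and 1025 ≡ 1 (mod 4), so (33/1025) = +(1025/33).
Reduce top mod 33: now compute (2/33).
Pull out 2: since 33 ≡ 1 (mod 8), (2/33) = +1.
Reached (1/33) = 1. Collecting the sign flips along the way, the symbol is +1.

1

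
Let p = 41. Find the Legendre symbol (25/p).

Euler's criterion: (25/41) ≡ 25^20 (mod 41).
25^2 ≡ 10 (mod 41)
25^4 ≡ 18 (mod 41)
25^8 ≡ 37 (mod 41)
25^16 ≡ 16 (mod 41)
25^20 = 25^(16+4) ≡ 1 (mod 41).
Result is 1, so (25/41) = 1.

1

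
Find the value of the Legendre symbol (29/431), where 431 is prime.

1

Reciprocity: 29 ≡ 1 and 431 ≡ 3 (mod 4), so (29/431) = +(431/29).
Reduce top mod 29: now compute (25/29).
Reciprocity: 25 ≡ 1 and 29 ≡ 1 (mod 4), so (25/29) = +(29/25).
Reduce top mod 25: now compute (4/25).
Pull out 2^2: since 25 ≡ 1 (mod 8), (2/25) = +1, so (2/25)^2 = +1.
Reached (1/25) = 1. Collecting the sign flips along the way, the symbol is +1.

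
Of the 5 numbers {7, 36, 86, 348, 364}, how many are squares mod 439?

3

(7/439) = +1 → QR.
(36/439) = +1 → QR.
(86/439) = -1 → non-residue.
(348/439) = -1 → non-residue.
(364/439) = +1 → QR.
Total quadratic residues among the 5: 3.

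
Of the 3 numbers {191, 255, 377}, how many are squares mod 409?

(191/409) = +1 → QR.
(255/409) = +1 → QR.
(377/409) = +1 → QR.
Total quadratic residues among the 3: 3.

3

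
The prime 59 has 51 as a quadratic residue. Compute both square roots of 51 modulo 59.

13, 46

Since 59 ≡ 3 (mod 4), a square root of 51 is 51^((59+1)/4) = 51^15 mod 59.
Repeated squaring: 51^2≡5, 51^4≡25, 51^8≡35 (mod 59).
51^15 = 51^(8+4+2+1) ≡ 46 (mod 59).
Check: 46² = 2116 ≡ 51 (mod 59). The two roots are 13 and 46.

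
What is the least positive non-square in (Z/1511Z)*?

(2/1511) = +1, so 2 is a residue.
(3/1511) = +1, so 3 is a residue.
(4/1511) = +1, so 4 is a residue.
(5/1511) = +1, so 5 is a residue.
(6/1511) = +1, so 6 is a residue.
(7/1511) = +1, so 7 is a residue.
(8/1511) = +1, so 8 is a residue.
(9/1511) = +1, so 9 is a residue.
(10/1511) = +1, so 10 is a residue.
(11/1511) = −1, so 11 is the smallest positive non-residue mod 1511.

11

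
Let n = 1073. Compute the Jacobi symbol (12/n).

Pull out 2^2: since 1073 ≡ 1 (mod 8), (2/1073) = +1, so (2/1073)^2 = +1.
Reciprocity: 3 ≡ 3 and 1073 ≡ 1 (mod 4), so (3/1073) = +(1073/3).
Reduce top mod 3: now compute (2/3).
Pull out 2: since 3 ≡ 3 (mod 8), (2/3) = -1.
Reached (1/3) = 1. Collecting the sign flips along the way, the symbol is -1.

-1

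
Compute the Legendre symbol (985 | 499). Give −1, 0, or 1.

1

First reduce: 985 ≡ 486 (mod 499).
Pull out 2: since 499 ≡ 3 (mod 8), (2/499) = -1.
Reciprocity: 243 ≡ 3 and 499 ≡ 3 (mod 4), so (243/499) = −(499/243).
Reduce top mod 243: now compute (13/243).
Reciprocity: 13 ≡ 1 and 243 ≡ 3 (mod 4), so (13/243) = +(243/13).
Reduce top mod 13: now compute (9/13).
Reciprocity: 9 ≡ 1 and 13 ≡ 1 (mod 4), so (9/13) = +(13/9).
Reduce top mod 9: now compute (4/9).
Pull out 2^2: since 9 ≡ 1 (mod 8), (2/9) = +1, so (2/9)^2 = +1.
Reached (1/9) = 1. Collecting the sign flips along the way, the symbol is +1.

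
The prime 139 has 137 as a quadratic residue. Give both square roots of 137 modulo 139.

50, 89

Since 139 ≡ 3 (mod 4), a square root of 137 is 137^((139+1)/4) = 137^35 mod 139.
Repeated squaring: 137^2≡4, 137^4≡16, 137^8≡117, 137^16≡67, 137^32≡41 (mod 139).
137^35 = 137^(32+2+1) ≡ 89 (mod 139).
Check: 89² = 7921 ≡ 137 (mod 139). The two roots are 50 and 89.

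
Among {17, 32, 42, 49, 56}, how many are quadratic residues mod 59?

(17/59) = +1 → QR.
(32/59) = -1 → non-residue.
(42/59) = -1 → non-residue.
(49/59) = +1 → QR.
(56/59) = -1 → non-residue.
Total quadratic residues among the 5: 2.

2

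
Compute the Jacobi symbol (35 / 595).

0

Reciprocity: 35 ≡ 3 and 595 ≡ 3 (mod 4), so (35/595) = −(595/35).
Reduce top mod 35: now compute (0/35).
Top reduces to 0: gcd > 1, so the symbol is 0.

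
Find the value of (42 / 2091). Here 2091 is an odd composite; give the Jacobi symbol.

0

Pull out 2: since 2091 ≡ 3 (mod 8), (2/2091) = -1.
Reciprocity: 21 ≡ 1 and 2091 ≡ 3 (mod 4), so (21/2091) = +(2091/21).
Reduce top mod 21: now compute (12/21).
Pull out 2^2: since 21 ≡ 5 (mod 8), (2/21) = -1, so (2/21)^2 = +1.
Reciprocity: 3 ≡ 3 and 21 ≡ 1 (mod 4), so (3/21) = +(21/3).
Reduce top mod 3: now compute (0/3).
Top reduces to 0: gcd > 1, so the symbol is 0.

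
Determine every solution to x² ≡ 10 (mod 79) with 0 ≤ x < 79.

Since 79 ≡ 3 (mod 4), a square root of 10 is 10^((79+1)/4) = 10^20 mod 79.
Repeated squaring: 10^2≡21, 10^4≡46, 10^8≡62, 10^16≡52 (mod 79).
10^20 = 10^(16+4) ≡ 22 (mod 79).
Check: 22² = 484 ≡ 10 (mod 79). The two roots are 22 and 57.

22, 57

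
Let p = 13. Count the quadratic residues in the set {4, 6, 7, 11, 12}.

2

(4/13) = +1 → QR.
(6/13) = -1 → non-residue.
(7/13) = -1 → non-residue.
(11/13) = -1 → non-residue.
(12/13) = +1 → QR.
Total quadratic residues among the 5: 2.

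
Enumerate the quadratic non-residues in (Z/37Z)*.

2, 5, 6, 8, 13, 14, 15, 17, 18, 19, 20, 22, 23, 24, 29, 31, 32, 35

Square k = 1,…,18 (k and 37−k give the same square):
1²=1, 2²=4, 3²=9, 4²=16, 5²=25, 6²=36, 7²≡12, 8²≡27, 9²≡7, 10²≡26, 11²≡10, 12²≡33, 13²≡21, 14²≡11, 15²≡3, 16²≡34, 17²≡30, 18²≡28 (mod 37).
The residues are {1, 3, 4, 7, 9, 10, 11, 12, 16, 21, 25, 26, 27, 28, 30, 33, 34, 36}; the non-residues are the remaining 18 nonzero classes.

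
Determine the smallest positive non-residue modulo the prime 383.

5

(2/383) = +1, so 2 is a residue.
(3/383) = +1, so 3 is a residue.
(4/383) = +1, so 4 is a residue.
(5/383) = −1, so 5 is the smallest positive non-residue mod 383.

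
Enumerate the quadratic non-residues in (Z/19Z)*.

2, 3, 8, 10, 12, 13, 14, 15, 18

Square k = 1,…,9 (k and 19−k give the same square):
1²=1, 2²=4, 3²=9, 4²=16, 5²≡6, 6²≡17, 7²≡11, 8²≡7, 9²≡5 (mod 19).
The residues are {1, 4, 5, 6, 7, 9, 11, 16, 17}; the non-residues are the remaining 9 nonzero classes.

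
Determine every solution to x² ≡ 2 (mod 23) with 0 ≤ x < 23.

5, 18

Since 23 ≡ 3 (mod 4), a square root of 2 is 2^((23+1)/4) = 2^6 mod 23.
Repeated squaring: 2^2≡4, 2^4≡16 (mod 23).
2^6 = 2^(4+2) ≡ 18 (mod 23).
Check: 18² = 324 ≡ 2 (mod 23). The two roots are 5 and 18.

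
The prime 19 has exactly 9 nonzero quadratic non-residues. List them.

2, 3, 8, 10, 12, 13, 14, 15, 18

Square k = 1,…,9 (k and 19−k give the same square):
1²=1, 2²=4, 3²=9, 4²=16, 5²≡6, 6²≡17, 7²≡11, 8²≡7, 9²≡5 (mod 19).
The residues are {1, 4, 5, 6, 7, 9, 11, 16, 17}; the non-residues are the remaining 9 nonzero classes.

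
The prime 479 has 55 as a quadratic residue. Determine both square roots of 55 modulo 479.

161, 318

Since 479 ≡ 3 (mod 4), a square root of 55 is 55^((479+1)/4) = 55^120 mod 479.
Repeated squaring: 55^2≡151, 55^4≡288, 55^8≡77, 55^16≡181, 55^32≡189, 55^64≡275 (mod 479).
55^120 = 55^(64+32+16+8) ≡ 161 (mod 479).
Check: 161² = 25921 ≡ 55 (mod 479). The two roots are 161 and 318.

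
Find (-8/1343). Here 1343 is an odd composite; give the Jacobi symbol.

-1

First reduce: -8 ≡ 1335 (mod 1343).
Reciprocity: 1335 ≡ 3 and 1343 ≡ 3 (mod 4), so (1335/1343) = −(1343/1335).
Reduce top mod 1335: now compute (8/1335).
Pull out 2^3: since 1335 ≡ 7 (mod 8), (2/1335) = +1, so (2/1335)^3 = +1.
Reached (1/1335) = 1. Collecting the sign flips along the way, the symbol is -1.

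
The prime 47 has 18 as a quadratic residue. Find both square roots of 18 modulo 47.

Since 47 ≡ 3 (mod 4), a square root of 18 is 18^((47+1)/4) = 18^12 mod 47.
Repeated squaring: 18^2≡42, 18^4≡25, 18^8≡14 (mod 47).
18^12 = 18^(8+4) ≡ 21 (mod 47).
Check: 21² = 441 ≡ 18 (mod 47). The two roots are 21 and 26.

21, 26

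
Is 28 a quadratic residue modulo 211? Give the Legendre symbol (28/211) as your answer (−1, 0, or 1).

Euler's criterion: (28/211) ≡ 28^105 (mod 211).
28^2 ≡ 151 (mod 211)
28^4 ≡ 13 (mod 211)
28^8 ≡ 169 (mod 211)
28^16 ≡ 76 (mod 211)
28^32 ≡ 79 (mod 211)
28^64 ≡ 122 (mod 211)
28^105 = 28^(64+32+8+1) ≡ 210 (mod 211).
Result is 210 ≡ −1, so (28/211) = −1.

-1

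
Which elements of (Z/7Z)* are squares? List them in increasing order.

Square k = 1,…,3 (k and 7−k give the same square):
1²=1, 2²=4, 3²≡2 (mod 7).
So the quadratic residues mod 7 are {1, 2, 4}.

1,2,4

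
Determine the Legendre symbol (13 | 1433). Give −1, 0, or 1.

Reciprocity: 13 ≡ 1 and 1433 ≡ 1 (mod 4), so (13/1433) = +(1433/13).
Reduce top mod 13: now compute (3/13).
Reciprocity: 3 ≡ 3 and 13 ≡ 1 (mod 4), so (3/13) = +(13/3).
Reduce top mod 3: now compute (1/3).
Reached (1/3) = 1. Collecting the sign flips along the way, the symbol is +1.

1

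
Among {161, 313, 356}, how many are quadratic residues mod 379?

1

(161/379) = -1 → non-residue.
(313/379) = +1 → QR.
(356/379) = -1 → non-residue.
Total quadratic residues among the 3: 1.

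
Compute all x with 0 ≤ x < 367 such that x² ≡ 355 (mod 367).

33, 334

Since 367 ≡ 3 (mod 4), a square root of 355 is 355^((367+1)/4) = 355^92 mod 367.
Repeated squaring: 355^2≡144, 355^4≡184, 355^8≡92, 355^16≡23, 355^32≡162, 355^64≡187 (mod 367).
355^92 = 355^(64+16+8+4) ≡ 33 (mod 367).
Check: 33² = 1089 ≡ 355 (mod 367). The two roots are 33 and 334.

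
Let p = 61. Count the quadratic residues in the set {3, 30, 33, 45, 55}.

2

(3/61) = +1 → QR.
(30/61) = -1 → non-residue.
(33/61) = -1 → non-residue.
(45/61) = +1 → QR.
(55/61) = -1 → non-residue.
Total quadratic residues among the 5: 2.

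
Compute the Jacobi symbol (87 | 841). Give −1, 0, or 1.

0

Reciprocity: 87 ≡ 3 and 841 ≡ 1 (mod 4), so (87/841) = +(841/87).
Reduce top mod 87: now compute (58/87).
Pull out 2: since 87 ≡ 7 (mod 8), (2/87) = +1.
Reciprocity: 29 ≡ 1 and 87 ≡ 3 (mod 4), so (29/87) = +(87/29).
Reduce top mod 29: now compute (0/29).
Top reduces to 0: gcd > 1, so the symbol is 0.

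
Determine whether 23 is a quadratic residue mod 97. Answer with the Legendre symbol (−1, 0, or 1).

Reciprocity: 23 ≡ 3 and 97 ≡ 1 (mod 4), so (23/97) = +(97/23).
Reduce top mod 23: now compute (5/23).
Reciprocity: 5 ≡ 1 and 23 ≡ 3 (mod 4), so (5/23) = +(23/5).
Reduce top mod 5: now compute (3/5).
Reciprocity: 3 ≡ 3 and 5 ≡ 1 (mod 4), so (3/5) = +(5/3).
Reduce top mod 3: now compute (2/3).
Pull out 2: since 3 ≡ 3 (mod 8), (2/3) = -1.
Reached (1/3) = 1. Collecting the sign flips along the way, the symbol is -1.

-1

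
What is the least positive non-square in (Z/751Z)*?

(2/751) = +1, so 2 is a residue.
(3/751) = −1, so 3 is the smallest positive non-residue mod 751.

3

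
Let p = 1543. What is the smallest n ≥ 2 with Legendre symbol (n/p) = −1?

(2/1543) = +1, so 2 is a residue.
(3/1543) = −1, so 3 is the smallest positive non-residue mod 1543.

3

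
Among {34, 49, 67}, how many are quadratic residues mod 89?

3

(34/89) = +1 → QR.
(49/89) = +1 → QR.
(67/89) = +1 → QR.
Total quadratic residues among the 3: 3.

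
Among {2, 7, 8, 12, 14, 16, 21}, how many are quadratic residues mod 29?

2

(2/29) = -1 → non-residue.
(7/29) = +1 → QR.
(8/29) = -1 → non-residue.
(12/29) = -1 → non-residue.
(14/29) = -1 → non-residue.
(16/29) = +1 → QR.
(21/29) = -1 → non-residue.
Total quadratic residues among the 7: 2.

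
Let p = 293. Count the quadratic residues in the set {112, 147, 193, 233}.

2

(112/293) = -1 → non-residue.
(147/293) = -1 → non-residue.
(193/293) = +1 → QR.
(233/293) = +1 → QR.
Total quadratic residues among the 4: 2.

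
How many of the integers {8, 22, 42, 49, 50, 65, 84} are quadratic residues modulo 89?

(8/89) = +1 → QR.
(22/89) = +1 → QR.
(42/89) = +1 → QR.
(49/89) = +1 → QR.
(50/89) = +1 → QR.
(65/89) = -1 → non-residue.
(84/89) = +1 → QR.
Total quadratic residues among the 7: 6.

6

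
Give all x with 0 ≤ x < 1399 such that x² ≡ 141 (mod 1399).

Since 1399 ≡ 3 (mod 4), a square root of 141 is 141^((1399+1)/4) = 141^350 mod 1399.
Repeated squaring: 141^2≡295, 141^4≡287, 141^8≡1227, 141^16≡205, 141^32≡55, 141^64≡227, 141^128≡1165, 141^256≡195 (mod 1399).
141^350 = 141^(256+64+16+8+4+2) ≡ 665 (mod 1399).
Check: 665² = 442225 ≡ 141 (mod 1399). The two roots are 665 and 734.

665, 734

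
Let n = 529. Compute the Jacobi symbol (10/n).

Pull out 2: since 529 ≡ 1 (mod 8), (2/529) = +1.
Reciprocity: 5 ≡ 1 and 529 ≡ 1 (mod 4), so (5/529) = +(529/5).
Reduce top mod 5: now compute (4/5).
Pull out 2^2: since 5 ≡ 5 (mod 8), (2/5) = -1, so (2/5)^2 = +1.
Reached (1/5) = 1. Collecting the sign flips along the way, the symbol is +1.

1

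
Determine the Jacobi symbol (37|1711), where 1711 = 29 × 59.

1

Reciprocity: 37 ≡ 1 and 1711 ≡ 3 (mod 4), so (37/1711) = +(1711/37).
Reduce top mod 37: now compute (9/37).
Reciprocity: 9 ≡ 1 and 37 ≡ 1 (mod 4), so (9/37) = +(37/9).
Reduce top mod 9: now compute (1/9).
Reached (1/9) = 1. Collecting the sign flips along the way, the symbol is +1.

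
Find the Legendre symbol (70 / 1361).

Pull out 2: since 1361 ≡ 1 (mod 8), (2/1361) = +1.
Reciprocity: 35 ≡ 3 and 1361 ≡ 1 (mod 4), so (35/1361) = +(1361/35).
Reduce top mod 35: now compute (31/35).
Reciprocity: 31 ≡ 3 and 35 ≡ 3 (mod 4), so (31/35) = −(35/31).
Reduce top mod 31: now compute (4/31).
Pull out 2^2: since 31 ≡ 7 (mod 8), (2/31) = +1, so (2/31)^2 = +1.
Reached (1/31) = 1. Collecting the sign flips along the way, the symbol is -1.

-1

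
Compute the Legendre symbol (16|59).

Euler's criterion: (16/59) ≡ 16^29 (mod 59).
16^2 ≡ 20 (mod 59)
16^4 ≡ 46 (mod 59)
16^8 ≡ 51 (mod 59)
16^16 ≡ 5 (mod 59)
16^29 = 16^(16+8+4+1) ≡ 1 (mod 59).
Result is 1, so (16/59) = 1.

1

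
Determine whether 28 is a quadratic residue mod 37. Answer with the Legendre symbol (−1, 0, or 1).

Pull out 2^2: since 37 ≡ 5 (mod 8), (2/37) = -1, so (2/37)^2 = +1.
Reciprocity: 7 ≡ 3 and 37 ≡ 1 (mod 4), so (7/37) = +(37/7).
Reduce top mod 7: now compute (2/7).
Pull out 2: since 7 ≡ 7 (mod 8), (2/7) = +1.
Reached (1/7) = 1. Collecting the sign flips along the way, the symbol is +1.

1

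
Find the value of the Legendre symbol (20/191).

Euler's criterion: (20/191) ≡ 20^95 (mod 191).
20^2 ≡ 18 (mod 191)
20^4 ≡ 133 (mod 191)
20^8 ≡ 117 (mod 191)
20^16 ≡ 128 (mod 191)
20^32 ≡ 149 (mod 191)
20^64 ≡ 45 (mod 191)
20^95 = 20^(64+16+8+4+2+1) ≡ 1 (mod 191).
Result is 1, so (20/191) = 1.

1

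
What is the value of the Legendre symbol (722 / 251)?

-1

Euler's criterion: (722/251) ≡ 220^125 (mod 251).
220^2 ≡ 208 (mod 251)
220^4 ≡ 92 (mod 251)
220^8 ≡ 181 (mod 251)
220^16 ≡ 131 (mod 251)
220^32 ≡ 93 (mod 251)
220^64 ≡ 115 (mod 251)
220^125 = 220^(64+32+16+8+4+1) ≡ 250 (mod 251).
Result is 250 ≡ −1, so (722/251) = −1.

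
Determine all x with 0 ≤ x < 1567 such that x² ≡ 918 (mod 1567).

Since 1567 ≡ 3 (mod 4), a square root of 918 is 918^((1567+1)/4) = 918^392 mod 1567.
Repeated squaring: 918^2≡1245, 918^4≡262, 918^8≡1263, 918^16≡1530, 918^32≡1369, 918^64≡29, 918^128≡841, 918^256≡564 (mod 1567).
918^392 = 918^(256+128+8) ≡ 844 (mod 1567).
Check: 844² = 712336 ≡ 918 (mod 1567). The two roots are 723 and 844.

723, 844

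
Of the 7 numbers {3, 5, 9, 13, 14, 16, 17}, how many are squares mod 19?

4

(3/19) = -1 → non-residue.
(5/19) = +1 → QR.
(9/19) = +1 → QR.
(13/19) = -1 → non-residue.
(14/19) = -1 → non-residue.
(16/19) = +1 → QR.
(17/19) = +1 → QR.
Total quadratic residues among the 7: 4.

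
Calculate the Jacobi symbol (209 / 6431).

-1

Reciprocity: 209 ≡ 1 and 6431 ≡ 3 (mod 4), so (209/6431) = +(6431/209).
Reduce top mod 209: now compute (161/209).
Reciprocity: 161 ≡ 1 and 209 ≡ 1 (mod 4), so (161/209) = +(209/161).
Reduce top mod 161: now compute (48/161).
Pull out 2^4: since 161 ≡ 1 (mod 8), (2/161) = +1, so (2/161)^4 = +1.
Reciprocity: 3 ≡ 3 and 161 ≡ 1 (mod 4), so (3/161) = +(161/3).
Reduce top mod 3: now compute (2/3).
Pull out 2: since 3 ≡ 3 (mod 8), (2/3) = -1.
Reached (1/3) = 1. Collecting the sign flips along the way, the symbol is -1.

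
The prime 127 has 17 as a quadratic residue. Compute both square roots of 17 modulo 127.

Since 127 ≡ 3 (mod 4), a square root of 17 is 17^((127+1)/4) = 17^32 mod 127.
Repeated squaring: 17^2≡35, 17^4≡82, 17^8≡120, 17^16≡49, 17^32≡115 (mod 127).
17^32 = 17^(32) ≡ 115 (mod 127).
Check: 115² = 13225 ≡ 17 (mod 127). The two roots are 12 and 115.

12, 115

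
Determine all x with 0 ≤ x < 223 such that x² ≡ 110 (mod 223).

Since 223 ≡ 3 (mod 4), a square root of 110 is 110^((223+1)/4) = 110^56 mod 223.
Repeated squaring: 110^2≡58, 110^4≡19, 110^8≡138, 110^16≡89, 110^32≡116 (mod 223).
110^56 = 110^(32+16+8) ≡ 188 (mod 223).
Check: 188² = 35344 ≡ 110 (mod 223). The two roots are 35 and 188.

35, 188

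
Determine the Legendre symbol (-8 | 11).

First reduce: -8 ≡ 3 (mod 11).
Reciprocity: 3 ≡ 3 and 11 ≡ 3 (mod 4), so (3/11) = −(11/3).
Reduce top mod 3: now compute (2/3).
Pull out 2: since 3 ≡ 3 (mod 8), (2/3) = -1.
Reached (1/3) = 1. Collecting the sign flips along the way, the symbol is +1.

1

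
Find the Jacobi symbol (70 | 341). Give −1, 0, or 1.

1

Pull out 2: since 341 ≡ 5 (mod 8), (2/341) = -1.
Reciprocity: 35 ≡ 3 and 341 ≡ 1 (mod 4), so (35/341) = +(341/35).
Reduce top mod 35: now compute (26/35).
Pull out 2: since 35 ≡ 3 (mod 8), (2/35) = -1.
Reciprocity: 13 ≡ 1 and 35 ≡ 3 (mod 4), so (13/35) = +(35/13).
Reduce top mod 13: now compute (9/13).
Reciprocity: 9 ≡ 1 and 13 ≡ 1 (mod 4), so (9/13) = +(13/9).
Reduce top mod 9: now compute (4/9).
Pull out 2^2: since 9 ≡ 1 (mod 8), (2/9) = +1, so (2/9)^2 = +1.
Reached (1/9) = 1. Collecting the sign flips along the way, the symbol is +1.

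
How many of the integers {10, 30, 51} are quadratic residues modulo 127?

(10/127) = -1 → non-residue.
(30/127) = +1 → QR.
(51/127) = -1 → non-residue.
Total quadratic residues among the 3: 1.

1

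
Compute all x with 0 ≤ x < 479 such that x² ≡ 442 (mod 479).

Since 479 ≡ 3 (mod 4), a square root of 442 is 442^((479+1)/4) = 442^120 mod 479.
Repeated squaring: 442^2≡411, 442^4≡313, 442^8≡253, 442^16≡302, 442^32≡194, 442^64≡274 (mod 479).
442^120 = 442^(64+32+16+8) ≡ 168 (mod 479).
Check: 168² = 28224 ≡ 442 (mod 479). The two roots are 168 and 311.

168, 311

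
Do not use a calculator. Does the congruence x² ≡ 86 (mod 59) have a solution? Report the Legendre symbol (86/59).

1

Euler's criterion: (86/59) ≡ 27^29 (mod 59).
27^2 ≡ 21 (mod 59)
27^4 ≡ 28 (mod 59)
27^8 ≡ 17 (mod 59)
27^16 ≡ 53 (mod 59)
27^29 = 27^(16+8+4+1) ≡ 1 (mod 59).
Result is 1, so (86/59) = 1.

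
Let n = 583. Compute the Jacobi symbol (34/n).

Pull out 2: since 583 ≡ 7 (mod 8), (2/583) = +1.
Reciprocity: 17 ≡ 1 and 583 ≡ 3 (mod 4), so (17/583) = +(583/17).
Reduce top mod 17: now compute (5/17).
Reciprocity: 5 ≡ 1 and 17 ≡ 1 (mod 4), so (5/17) = +(17/5).
Reduce top mod 5: now compute (2/5).
Pull out 2: since 5 ≡ 5 (mod 8), (2/5) = -1.
Reached (1/5) = 1. Collecting the sign flips along the way, the symbol is -1.

-1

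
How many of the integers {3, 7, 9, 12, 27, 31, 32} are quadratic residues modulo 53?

2

(3/53) = -1 → non-residue.
(7/53) = +1 → QR.
(9/53) = +1 → QR.
(12/53) = -1 → non-residue.
(27/53) = -1 → non-residue.
(31/53) = -1 → non-residue.
(32/53) = -1 → non-residue.
Total quadratic residues among the 7: 2.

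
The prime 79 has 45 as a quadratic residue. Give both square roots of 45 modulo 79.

Since 79 ≡ 3 (mod 4), a square root of 45 is 45^((79+1)/4) = 45^20 mod 79.
Repeated squaring: 45^2≡50, 45^4≡51, 45^8≡73, 45^16≡36 (mod 79).
45^20 = 45^(16+4) ≡ 19 (mod 79).
Check: 19² = 361 ≡ 45 (mod 79). The two roots are 19 and 60.

19, 60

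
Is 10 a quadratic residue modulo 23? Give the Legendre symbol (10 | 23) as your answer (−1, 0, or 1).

-1

Euler's criterion: (10/23) ≡ 10^11 (mod 23).
10^2 ≡ 8 (mod 23)
10^4 ≡ 18 (mod 23)
10^8 ≡ 2 (mod 23)
10^11 = 10^(8+2+1) ≡ 22 (mod 23).
Result is 22 ≡ −1, so (10/23) = −1.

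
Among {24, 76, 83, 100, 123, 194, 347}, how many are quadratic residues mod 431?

6

(24/431) = +1 → QR.
(76/431) = +1 → QR.
(83/431) = -1 → non-residue.
(100/431) = +1 → QR.
(123/431) = +1 → QR.
(194/431) = +1 → QR.
(347/431) = +1 → QR.
Total quadratic residues among the 7: 6.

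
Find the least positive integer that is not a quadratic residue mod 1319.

13

(2/1319) = +1, so 2 is a residue.
(3/1319) = +1, so 3 is a residue.
(4/1319) = +1, so 4 is a residue.
(5/1319) = +1, so 5 is a residue.
(6/1319) = +1, so 6 is a residue.
(7/1319) = +1, so 7 is a residue.
(8/1319) = +1, so 8 is a residue.
(9/1319) = +1, so 9 is a residue.
(10/1319) = +1, so 10 is a residue.
(11/1319) = +1, so 11 is a residue.
(12/1319) = +1, so 12 is a residue.
(13/1319) = −1, so 13 is the smallest positive non-residue mod 1319.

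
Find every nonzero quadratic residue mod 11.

1,3,4,5,9

Square k = 1,…,5 (k and 11−k give the same square):
1²=1, 2²=4, 3²=9, 4²≡5, 5²≡3 (mod 11).
So the quadratic residues mod 11 are {1, 3, 4, 5, 9}.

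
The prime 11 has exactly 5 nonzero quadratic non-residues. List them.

2 6 7 8 10

Square k = 1,…,5 (k and 11−k give the same square):
1²=1, 2²=4, 3²=9, 4²≡5, 5²≡3 (mod 11).
The residues are {1, 3, 4, 5, 9}; the non-residues are the remaining 5 nonzero classes.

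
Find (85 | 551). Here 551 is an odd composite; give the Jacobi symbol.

Reciprocity: 85 ≡ 1 and 551 ≡ 3 (mod 4), so (85/551) = +(551/85).
Reduce top mod 85: now compute (41/85).
Reciprocity: 41 ≡ 1 and 85 ≡ 1 (mod 4), so (41/85) = +(85/41).
Reduce top mod 41: now compute (3/41).
Reciprocity: 3 ≡ 3 and 41 ≡ 1 (mod 4), so (3/41) = +(41/3).
Reduce top mod 3: now compute (2/3).
Pull out 2: since 3 ≡ 3 (mod 8), (2/3) = -1.
Reached (1/3) = 1. Collecting the sign flips along the way, the symbol is -1.

-1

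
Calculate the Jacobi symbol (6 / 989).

1

Pull out 2: since 989 ≡ 5 (mod 8), (2/989) = -1.
Reciprocity: 3 ≡ 3 and 989 ≡ 1 (mod 4), so (3/989) = +(989/3).
Reduce top mod 3: now compute (2/3).
Pull out 2: since 3 ≡ 3 (mod 8), (2/3) = -1.
Reached (1/3) = 1. Collecting the sign flips along the way, the symbol is +1.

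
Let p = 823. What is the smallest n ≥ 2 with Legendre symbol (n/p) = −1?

(2/823) = +1, so 2 is a residue.
(3/823) = −1, so 3 is the smallest positive non-residue mod 823.

3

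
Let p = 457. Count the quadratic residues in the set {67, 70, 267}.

(67/457) = +1 → QR.
(70/457) = -1 → non-residue.
(267/457) = -1 → non-residue.
Total quadratic residues among the 3: 1.

1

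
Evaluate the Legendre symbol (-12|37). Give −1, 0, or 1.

First reduce: -12 ≡ 25 (mod 37).
Reciprocity: 25 ≡ 1 and 37 ≡ 1 (mod 4), so (25/37) = +(37/25).
Reduce top mod 25: now compute (12/25).
Pull out 2^2: since 25 ≡ 1 (mod 8), (2/25) = +1, so (2/25)^2 = +1.
Reciprocity: 3 ≡ 3 and 25 ≡ 1 (mod 4), so (3/25) = +(25/3).
Reduce top mod 3: now compute (1/3).
Reached (1/3) = 1. Collecting the sign flips along the way, the symbol is +1.

1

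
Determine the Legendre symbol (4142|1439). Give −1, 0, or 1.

1

First reduce: 4142 ≡ 1264 (mod 1439).
Pull out 2^4: since 1439 ≡ 7 (mod 8), (2/1439) = +1, so (2/1439)^4 = +1.
Reciprocity: 79 ≡ 3 and 1439 ≡ 3 (mod 4), so (79/1439) = −(1439/79).
Reduce top mod 79: now compute (17/79).
Reciprocity: 17 ≡ 1 and 79 ≡ 3 (mod 4), so (17/79) = +(79/17).
Reduce top mod 17: now compute (11/17).
Reciprocity: 11 ≡ 3 and 17 ≡ 1 (mod 4), so (11/17) = +(17/11).
Reduce top mod 11: now compute (6/11).
Pull out 2: since 11 ≡ 3 (mod 8), (2/11) = -1.
Reciprocity: 3 ≡ 3 and 11 ≡ 3 (mod 4), so (3/11) = −(11/3).
Reduce top mod 3: now compute (2/3).
Pull out 2: since 3 ≡ 3 (mod 8), (2/3) = -1.
Reached (1/3) = 1. Collecting the sign flips along the way, the symbol is +1.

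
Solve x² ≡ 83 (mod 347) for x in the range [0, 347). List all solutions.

Since 347 ≡ 3 (mod 4), a square root of 83 is 83^((347+1)/4) = 83^87 mod 347.
Repeated squaring: 83^2≡296, 83^4≡172, 83^8≡89, 83^16≡287, 83^32≡130, 83^64≡244 (mod 347).
83^87 = 83^(64+16+4+2+1) ≡ 109 (mod 347).
Check: 109² = 11881 ≡ 83 (mod 347). The two roots are 109 and 238.

109, 238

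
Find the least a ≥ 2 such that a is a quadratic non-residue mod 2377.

(2/2377) = +1, so 2 is a residue.
(3/2377) = +1, so 3 is a residue.
(4/2377) = +1, so 4 is a residue.
(5/2377) = −1, so 5 is the smallest positive non-residue mod 2377.

5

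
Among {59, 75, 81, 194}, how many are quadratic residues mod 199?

1

(59/199) = -1 → non-residue.
(75/199) = -1 → non-residue.
(81/199) = +1 → QR.
(194/199) = -1 → non-residue.
Total quadratic residues among the 4: 1.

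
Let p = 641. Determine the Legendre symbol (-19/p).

-1

Euler's criterion: (-19/641) ≡ 622^320 (mod 641).
622^2 ≡ 361 (mod 641)
622^4 ≡ 198 (mod 641)
622^8 ≡ 103 (mod 641)
622^16 ≡ 353 (mod 641)
622^32 ≡ 255 (mod 641)
622^64 ≡ 284 (mod 641)
622^128 ≡ 531 (mod 641)
622^256 ≡ 562 (mod 641)
622^320 = 622^(256+64) ≡ 640 (mod 641).
Result is 640 ≡ −1, so (-19/641) = −1.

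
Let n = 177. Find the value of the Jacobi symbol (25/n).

Reciprocity: 25 ≡ 1 and 177 ≡ 1 (mod 4), so (25/177) = +(177/25).
Reduce top mod 25: now compute (2/25).
Pull out 2: since 25 ≡ 1 (mod 8), (2/25) = +1.
Reached (1/25) = 1. Collecting the sign flips along the way, the symbol is +1.

1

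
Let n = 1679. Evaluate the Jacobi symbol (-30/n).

-1

First reduce: -30 ≡ 1649 (mod 1679).
Reciprocity: 1649 ≡ 1 and 1679 ≡ 3 (mod 4), so (1649/1679) = +(1679/1649).
Reduce top mod 1649: now compute (30/1649).
Pull out 2: since 1649 ≡ 1 (mod 8), (2/1649) = +1.
Reciprocity: 15 ≡ 3 and 1649 ≡ 1 (mod 4), so (15/1649) = +(1649/15).
Reduce top mod 15: now compute (14/15).
Pull out 2: since 15 ≡ 7 (mod 8), (2/15) = +1.
Reciprocity: 7 ≡ 3 and 15 ≡ 3 (mod 4), so (7/15) = −(15/7).
Reduce top mod 7: now compute (1/7).
Reached (1/7) = 1. Collecting the sign flips along the way, the symbol is -1.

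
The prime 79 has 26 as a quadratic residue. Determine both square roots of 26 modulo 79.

37, 42

Since 79 ≡ 3 (mod 4), a square root of 26 is 26^((79+1)/4) = 26^20 mod 79.
Repeated squaring: 26^2≡44, 26^4≡40, 26^8≡20, 26^16≡5 (mod 79).
26^20 = 26^(16+4) ≡ 42 (mod 79).
Check: 42² = 1764 ≡ 26 (mod 79). The two roots are 37 and 42.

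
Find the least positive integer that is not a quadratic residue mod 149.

(2/149) = −1, so 2 is the smallest positive non-residue mod 149.

2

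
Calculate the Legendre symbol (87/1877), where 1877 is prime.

1

Reciprocity: 87 ≡ 3 and 1877 ≡ 1 (mod 4), so (87/1877) = +(1877/87).
Reduce top mod 87: now compute (50/87).
Pull out 2: since 87 ≡ 7 (mod 8), (2/87) = +1.
Reciprocity: 25 ≡ 1 and 87 ≡ 3 (mod 4), so (25/87) = +(87/25).
Reduce top mod 25: now compute (12/25).
Pull out 2^2: since 25 ≡ 1 (mod 8), (2/25) = +1, so (2/25)^2 = +1.
Reciprocity: 3 ≡ 3 and 25 ≡ 1 (mod 4), so (3/25) = +(25/3).
Reduce top mod 3: now compute (1/3).
Reached (1/3) = 1. Collecting the sign flips along the way, the symbol is +1.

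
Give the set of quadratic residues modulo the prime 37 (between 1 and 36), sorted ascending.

Square k = 1,…,18 (k and 37−k give the same square):
1²=1, 2²=4, 3²=9, 4²=16, 5²=25, 6²=36, 7²≡12, 8²≡27, 9²≡7, 10²≡26, 11²≡10, 12²≡33, 13²≡21, 14²≡11, 15²≡3, 16²≡34, 17²≡30, 18²≡28 (mod 37).
So the quadratic residues mod 37 are {1, 3, 4, 7, 9, 10, 11, 12, 16, 21, 25, 26, 27, 28, 30, 33, 34, 36}.

1,3,4,7,9,10,11,12,16,21,25,26,27,28,30,33,34,36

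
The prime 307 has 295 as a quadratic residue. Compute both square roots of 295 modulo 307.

Since 307 ≡ 3 (mod 4), a square root of 295 is 295^((307+1)/4) = 295^77 mod 307.
Repeated squaring: 295^2≡144, 295^4≡167, 295^8≡259, 295^16≡155, 295^32≡79, 295^64≡101 (mod 307).
295^77 = 295^(64+8+4+1) ≡ 70 (mod 307).
Check: 70² = 4900 ≡ 295 (mod 307). The two roots are 70 and 237.

70, 237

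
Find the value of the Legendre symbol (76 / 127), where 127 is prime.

1

Pull out 2^2: since 127 ≡ 7 (mod 8), (2/127) = +1, so (2/127)^2 = +1.
Reciprocity: 19 ≡ 3 and 127 ≡ 3 (mod 4), so (19/127) = −(127/19).
Reduce top mod 19: now compute (13/19).
Reciprocity: 13 ≡ 1 and 19 ≡ 3 (mod 4), so (13/19) = +(19/13).
Reduce top mod 13: now compute (6/13).
Pull out 2: since 13 ≡ 5 (mod 8), (2/13) = -1.
Reciprocity: 3 ≡ 3 and 13 ≡ 1 (mod 4), so (3/13) = +(13/3).
Reduce top mod 3: now compute (1/3).
Reached (1/3) = 1. Collecting the sign flips along the way, the symbol is +1.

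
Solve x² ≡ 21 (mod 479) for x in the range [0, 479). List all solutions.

220, 259

Since 479 ≡ 3 (mod 4), a square root of 21 is 21^((479+1)/4) = 21^120 mod 479.
Repeated squaring: 21^2≡441, 21^4≡7, 21^8≡49, 21^16≡6, 21^32≡36, 21^64≡338 (mod 479).
21^120 = 21^(64+32+16+8) ≡ 220 (mod 479).
Check: 220² = 48400 ≡ 21 (mod 479). The two roots are 220 and 259.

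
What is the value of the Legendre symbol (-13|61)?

First reduce: -13 ≡ 48 (mod 61).
Pull out 2^4: since 61 ≡ 5 (mod 8), (2/61) = -1, so (2/61)^4 = +1.
Reciprocity: 3 ≡ 3 and 61 ≡ 1 (mod 4), so (3/61) = +(61/3).
Reduce top mod 3: now compute (1/3).
Reached (1/3) = 1. Collecting the sign flips along the way, the symbol is +1.

1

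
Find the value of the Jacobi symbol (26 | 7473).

-1

Pull out 2: since 7473 ≡ 1 (mod 8), (2/7473) = +1.
Reciprocity: 13 ≡ 1 and 7473 ≡ 1 (mod 4), so (13/7473) = +(7473/13).
Reduce top mod 13: now compute (11/13).
Reciprocity: 11 ≡ 3 and 13 ≡ 1 (mod 4), so (11/13) = +(13/11).
Reduce top mod 11: now compute (2/11).
Pull out 2: since 11 ≡ 3 (mod 8), (2/11) = -1.
Reached (1/11) = 1. Collecting the sign flips along the way, the symbol is -1.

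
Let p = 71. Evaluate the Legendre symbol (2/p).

Pull out 2: since 71 ≡ 7 (mod 8), (2/71) = +1.
Reached (1/71) = 1. Collecting the sign flips along the way, the symbol is +1.

1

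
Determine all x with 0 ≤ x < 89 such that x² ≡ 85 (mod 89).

89 ≡ 1 (mod 4), so we find a root by search.
Trying successive values, 21² = 441 ≡ 85 (mod 89). The other root is 89 − 21 = 68.

21, 68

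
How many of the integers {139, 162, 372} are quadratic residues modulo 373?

(139/373) = -1 → non-residue.
(162/373) = -1 → non-residue.
(372/373) = +1 → QR.
Total quadratic residues among the 3: 1.

1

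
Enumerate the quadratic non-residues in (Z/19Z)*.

Square k = 1,…,9 (k and 19−k give the same square):
1²=1, 2²=4, 3²=9, 4²=16, 5²≡6, 6²≡17, 7²≡11, 8²≡7, 9²≡5 (mod 19).
The residues are {1, 4, 5, 6, 7, 9, 11, 16, 17}; the non-residues are the remaining 9 nonzero classes.

2 3 8 10 12 13 14 15 18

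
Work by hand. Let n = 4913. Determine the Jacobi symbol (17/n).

0

Reciprocity: 17 ≡ 1 and 4913 ≡ 1 (mod 4), so (17/4913) = +(4913/17).
Reduce top mod 17: now compute (0/17).
Top reduces to 0: gcd > 1, so the symbol is 0.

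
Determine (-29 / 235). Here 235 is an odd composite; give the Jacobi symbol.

1

First reduce: -29 ≡ 206 (mod 235).
Pull out 2: since 235 ≡ 3 (mod 8), (2/235) = -1.
Reciprocity: 103 ≡ 3 and 235 ≡ 3 (mod 4), so (103/235) = −(235/103).
Reduce top mod 103: now compute (29/103).
Reciprocity: 29 ≡ 1 and 103 ≡ 3 (mod 4), so (29/103) = +(103/29).
Reduce top mod 29: now compute (16/29).
Pull out 2^4: since 29 ≡ 5 (mod 8), (2/29) = -1, so (2/29)^4 = +1.
Reached (1/29) = 1. Collecting the sign flips along the way, the symbol is +1.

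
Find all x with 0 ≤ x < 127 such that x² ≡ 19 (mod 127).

Since 127 ≡ 3 (mod 4), a square root of 19 is 19^((127+1)/4) = 19^32 mod 127.
Repeated squaring: 19^2≡107, 19^4≡19, 19^8≡107, 19^16≡19, 19^32≡107 (mod 127).
19^32 = 19^(32) ≡ 107 (mod 127).
Check: 107² = 11449 ≡ 19 (mod 127). The two roots are 20 and 107.

20, 107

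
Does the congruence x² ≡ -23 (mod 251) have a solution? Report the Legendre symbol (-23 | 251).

First reduce: -23 ≡ 228 (mod 251).
Pull out 2^2: since 251 ≡ 3 (mod 8), (2/251) = -1, so (2/251)^2 = +1.
Reciprocity: 57 ≡ 1 and 251 ≡ 3 (mod 4), so (57/251) = +(251/57).
Reduce top mod 57: now compute (23/57).
Reciprocity: 23 ≡ 3 and 57 ≡ 1 (mod 4), so (23/57) = +(57/23).
Reduce top mod 23: now compute (11/23).
Reciprocity: 11 ≡ 3 and 23 ≡ 3 (mod 4), so (11/23) = −(23/11).
Reduce top mod 11: now compute (1/11).
Reached (1/11) = 1. Collecting the sign flips along the way, the symbol is -1.

-1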